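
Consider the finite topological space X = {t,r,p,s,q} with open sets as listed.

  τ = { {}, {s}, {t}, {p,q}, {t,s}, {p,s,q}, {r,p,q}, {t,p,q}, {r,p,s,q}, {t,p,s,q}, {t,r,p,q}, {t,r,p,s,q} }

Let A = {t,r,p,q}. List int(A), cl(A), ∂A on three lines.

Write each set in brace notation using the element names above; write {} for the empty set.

int(A) = {t,r,p,q}
cl(A)  = {t,r,p,q}
∂A     = {}

open subsets of A: {}, {t}, {p,q}, {t,p,q}, {r,p,q}, {t,r,p,q}; so int(A) = {t,r,p,q}
closure: X∖int(X∖A) = X∖{s} = {t,r,p,q}
∂A = {t,r,p,q} minus {t,r,p,q} = {}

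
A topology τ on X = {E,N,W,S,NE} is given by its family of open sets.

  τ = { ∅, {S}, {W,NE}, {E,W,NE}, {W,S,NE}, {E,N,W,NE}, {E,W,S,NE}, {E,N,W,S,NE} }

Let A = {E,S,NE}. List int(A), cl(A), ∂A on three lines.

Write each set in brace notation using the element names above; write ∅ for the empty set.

U open, U⊆A: ∅, {S}. int(A) = ⋃ = {S}
X∖A={N,W}, int(X∖A)=∅, hence cl(A)={E,N,W,S,NE}
∂A: remove int from cl → {E,N,W,NE}

int(A) = {S}
cl(A)  = {E,N,W,S,NE}
∂A     = {E,N,W,NE}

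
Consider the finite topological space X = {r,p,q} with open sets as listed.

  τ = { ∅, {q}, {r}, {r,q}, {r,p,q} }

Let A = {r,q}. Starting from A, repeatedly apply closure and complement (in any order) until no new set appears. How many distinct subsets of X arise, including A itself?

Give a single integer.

4

closure: X∖int(X∖A) = X∖∅ = {r,p,q}
Let k=closure and c=complement:
  1. A     = {r,q}
  2. kA    = {r,p,q}
  3. cA    = {p}
  4. ckA   = ∅
— saturated at 4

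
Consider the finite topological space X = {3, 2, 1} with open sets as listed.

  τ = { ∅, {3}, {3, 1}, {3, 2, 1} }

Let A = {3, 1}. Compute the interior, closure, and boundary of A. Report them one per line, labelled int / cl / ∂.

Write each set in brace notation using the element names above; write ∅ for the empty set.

int(A) = {3, 1}
cl(A)  = {3, 2, 1}
∂A     = {2}

opens ⊆ A: ∅, {3}, {3, 1}; union → int = {3, 1}
complement {2}; its interior ∅; cl(A) = X∖∅ = {3, 2, 1}
boundary = {3, 2, 1} ∖ {3, 1} = {2}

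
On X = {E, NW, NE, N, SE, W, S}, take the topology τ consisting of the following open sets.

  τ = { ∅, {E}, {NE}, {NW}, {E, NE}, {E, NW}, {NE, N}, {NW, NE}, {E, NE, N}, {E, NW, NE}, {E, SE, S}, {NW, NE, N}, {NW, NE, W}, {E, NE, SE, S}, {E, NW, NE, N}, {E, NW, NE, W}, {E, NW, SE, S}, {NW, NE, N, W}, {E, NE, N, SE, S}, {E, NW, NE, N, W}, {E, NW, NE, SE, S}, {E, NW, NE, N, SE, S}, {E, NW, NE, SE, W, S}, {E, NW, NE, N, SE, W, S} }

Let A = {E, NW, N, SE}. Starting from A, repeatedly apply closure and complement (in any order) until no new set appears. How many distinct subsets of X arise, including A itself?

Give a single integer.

10

X∖A={NE, W, S}, int(X∖A)={NE}, hence cl(A)={E, NW, N, SE, W, S}
Orbit (k=closure, c=complement):
  1. A     = {E, NW, N, SE}
  2. kA    = {E, NW, N, SE, W, S}
  3. cA    = {NE, W, S}
  4. ckA   = {NE}
  5. kcA   = {NE, N, SE, W, S}
  6. kckA  = {NE, N, W}
  7. ckcA  = {E, NW}
  8. ckckA = {E, NW, SE, S}
  9. kckcA = {E, NW, SE, W, S}
  10. ckckcA = {NE, N}
(closed under both — stop)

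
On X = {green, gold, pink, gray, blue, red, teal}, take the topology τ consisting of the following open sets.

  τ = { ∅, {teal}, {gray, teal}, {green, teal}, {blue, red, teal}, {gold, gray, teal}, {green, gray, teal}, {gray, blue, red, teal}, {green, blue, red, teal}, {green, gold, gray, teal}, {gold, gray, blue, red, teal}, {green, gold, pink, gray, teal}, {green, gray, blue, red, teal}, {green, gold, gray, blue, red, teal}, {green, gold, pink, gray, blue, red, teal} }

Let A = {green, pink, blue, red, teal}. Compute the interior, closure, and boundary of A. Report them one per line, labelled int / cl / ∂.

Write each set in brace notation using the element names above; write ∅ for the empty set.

int(A) = {green, blue, red, teal}
cl(A)  = {green, gold, pink, gray, blue, red, teal}
∂A     = {gold, pink, gray}

open subsets of A: ∅, {teal}, {green, teal}, {blue, red, teal}, {green, blue, red, teal}; so int(A) = {green, blue, red, teal}
closure: X∖int(X∖A) = X∖∅ = {green, gold, pink, gray, blue, red, teal}
∂A = {green, gold, pink, gray, blue, red, teal} minus {green, blue, red, teal} = {gold, pink, gray}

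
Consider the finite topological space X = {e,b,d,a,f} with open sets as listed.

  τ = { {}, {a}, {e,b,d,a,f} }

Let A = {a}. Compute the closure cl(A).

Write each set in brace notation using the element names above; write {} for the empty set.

{e,b,d,a,f}

complement {e,b,d,f}; its interior {}; cl(A) = X∖{} = {e,b,d,a,f}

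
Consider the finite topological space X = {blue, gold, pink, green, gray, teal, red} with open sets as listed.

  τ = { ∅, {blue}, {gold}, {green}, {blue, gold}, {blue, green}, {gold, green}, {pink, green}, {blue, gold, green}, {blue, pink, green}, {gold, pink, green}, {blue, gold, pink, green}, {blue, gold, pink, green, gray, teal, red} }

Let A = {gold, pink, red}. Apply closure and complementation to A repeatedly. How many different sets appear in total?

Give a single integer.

complement {blue, green, gray, teal}; its interior {blue, green}; cl(A) = X∖{blue, green} = {gold, pink, gray, teal, red}
With k = closure, c = complement:
  1. A     = {gold, pink, red}
  2. kA    = {gold, pink, gray, teal, red}
  3. cA    = {blue, green, gray, teal}
  4. ckA   = {blue, green}
  5. kcA   = {blue, pink, green, gray, teal, red}
  6. ckcA  = {gold}
  7. kckcA = {gold, gray, teal, red}
  8. ckckcA = {blue, pink, green}
k, c of each give nothing new

8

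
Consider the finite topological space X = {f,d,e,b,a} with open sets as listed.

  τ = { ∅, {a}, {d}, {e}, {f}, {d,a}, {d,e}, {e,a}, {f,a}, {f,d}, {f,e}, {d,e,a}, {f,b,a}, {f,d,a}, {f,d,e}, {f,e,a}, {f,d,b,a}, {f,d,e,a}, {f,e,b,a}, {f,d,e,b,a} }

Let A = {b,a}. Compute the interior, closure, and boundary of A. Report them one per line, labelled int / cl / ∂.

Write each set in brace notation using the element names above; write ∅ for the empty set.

int(A) = {a}
cl(A)  = {b,a}
∂A     = {b}

open subsets of A: ∅, {a}; so int(A) = {a}
closure: X∖int(X∖A) = X∖{f,d,e} = {b,a}
∂A = {b,a} minus {a} = {b}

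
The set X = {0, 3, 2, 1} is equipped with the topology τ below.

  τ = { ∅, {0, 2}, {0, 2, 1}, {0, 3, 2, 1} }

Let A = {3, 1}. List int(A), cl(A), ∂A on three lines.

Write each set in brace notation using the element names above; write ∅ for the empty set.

int(A) = ∅
cl(A)  = {3, 1}
∂A     = {3, 1}

opens ⊆ A: ∅; union → int = ∅
complement {0, 2}; its interior {0, 2}; cl(A) = X∖{0, 2} = {3, 1}
boundary = {3, 1} ∖ ∅ = {3, 1}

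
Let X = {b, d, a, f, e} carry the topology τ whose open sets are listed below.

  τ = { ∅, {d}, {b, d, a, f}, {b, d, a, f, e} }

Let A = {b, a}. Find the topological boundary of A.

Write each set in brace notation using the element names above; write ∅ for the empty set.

interior: largest open inside A is ∅ (from ∅)
cl via duality: int({d, f, e}) = {d}, so X∖{d} = {b, a, f, e}
cl∖int = {b, a, f, e}

{b, a, f, e}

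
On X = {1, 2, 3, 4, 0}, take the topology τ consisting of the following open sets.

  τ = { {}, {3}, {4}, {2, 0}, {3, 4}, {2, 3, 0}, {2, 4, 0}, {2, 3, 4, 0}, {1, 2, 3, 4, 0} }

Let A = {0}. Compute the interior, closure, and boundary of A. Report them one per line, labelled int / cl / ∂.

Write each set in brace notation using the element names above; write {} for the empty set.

U open, U⊆A: {}. int(A) = ⋃ = {}
X∖A={1, 2, 3, 4}, int(X∖A)={3, 4}, hence cl(A)={1, 2, 0}
∂A: remove int from cl → {1, 2, 0}

int(A) = {}
cl(A)  = {1, 2, 0}
∂A     = {1, 2, 0}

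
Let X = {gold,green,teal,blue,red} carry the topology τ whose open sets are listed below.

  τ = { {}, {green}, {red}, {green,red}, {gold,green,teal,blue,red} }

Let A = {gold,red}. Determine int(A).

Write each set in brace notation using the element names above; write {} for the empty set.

opens ⊆ A: {}, {red}; union → int = {red}

{red}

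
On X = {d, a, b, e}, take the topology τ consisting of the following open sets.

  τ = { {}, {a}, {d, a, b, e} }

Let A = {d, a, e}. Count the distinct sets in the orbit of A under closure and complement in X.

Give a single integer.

complement {b}; its interior {}; cl(A) = X∖{} = {d, a, b, e}
With k = closure, c = complement:
  1. A     = {d, a, e}
  2. kA    = {d, a, b, e}
  3. cA    = {b}
  4. ckA   = {}
  5. kcA   = {d, b, e}
  6. ckcA  = {a}
k, c of each give nothing new

6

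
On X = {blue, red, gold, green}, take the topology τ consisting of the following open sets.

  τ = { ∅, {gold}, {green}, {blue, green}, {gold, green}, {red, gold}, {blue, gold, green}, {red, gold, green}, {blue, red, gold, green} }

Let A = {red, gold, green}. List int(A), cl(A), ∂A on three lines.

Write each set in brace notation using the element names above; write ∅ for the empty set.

int(A) = {red, gold, green}
cl(A)  = {blue, red, gold, green}
∂A     = {blue}

opens ⊆ A: ∅, {gold}, {green}, {gold, green}, {red, gold}, {red, gold, green}; union → int = {red, gold, green}
complement {blue}; its interior ∅; cl(A) = X∖∅ = {blue, red, gold, green}
boundary = {blue, red, gold, green} ∖ {red, gold, green} = {blue}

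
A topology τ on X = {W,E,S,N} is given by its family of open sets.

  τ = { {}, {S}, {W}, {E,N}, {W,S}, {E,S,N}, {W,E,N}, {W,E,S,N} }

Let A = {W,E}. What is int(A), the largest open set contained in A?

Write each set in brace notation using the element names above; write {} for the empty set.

open subsets of A: {}, {W}; so int(A) = {W}

{W}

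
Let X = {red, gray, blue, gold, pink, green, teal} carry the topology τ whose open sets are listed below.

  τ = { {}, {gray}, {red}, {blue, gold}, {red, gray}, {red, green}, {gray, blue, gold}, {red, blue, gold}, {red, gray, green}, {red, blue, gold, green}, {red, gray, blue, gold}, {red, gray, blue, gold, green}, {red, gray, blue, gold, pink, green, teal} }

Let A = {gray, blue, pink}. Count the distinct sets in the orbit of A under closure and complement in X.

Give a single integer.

complement {red, gold, green, teal}; its interior {red, green}; cl(A) = X∖{red, green} = {gray, blue, gold, pink, teal}
With k = closure, c = complement:
  1. A     = {gray, blue, pink}
  2. kA    = {gray, blue, gold, pink, teal}
  3. cA    = {red, gold, green, teal}
  4. ckA   = {red, green}
  5. kcA   = {red, blue, gold, pink, green, teal}
  6. kckA  = {red, pink, green, teal}
  7. ckcA  = {gray}
  8. ckckA = {gray, blue, gold}
  9. kckcA = {gray, pink, teal}
  10. ckckcA = {red, blue, gold, green}
k, c of each give nothing new

10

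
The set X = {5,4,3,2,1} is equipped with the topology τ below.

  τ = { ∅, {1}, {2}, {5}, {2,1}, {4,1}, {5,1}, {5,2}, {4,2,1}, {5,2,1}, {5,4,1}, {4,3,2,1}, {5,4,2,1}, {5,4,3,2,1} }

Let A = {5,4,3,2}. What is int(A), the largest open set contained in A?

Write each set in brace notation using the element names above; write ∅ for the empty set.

{5,2}

U open, U⊆A: ∅, {2}, {5}, {5,2}. int(A) = ⋃ = {5,2}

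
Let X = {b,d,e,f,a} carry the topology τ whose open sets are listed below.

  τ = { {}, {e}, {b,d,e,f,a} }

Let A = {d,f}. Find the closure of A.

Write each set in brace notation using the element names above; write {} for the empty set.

X∖A={b,e,a}, int(X∖A)={e}, hence cl(A)={b,d,f,a}

{b,d,f,a}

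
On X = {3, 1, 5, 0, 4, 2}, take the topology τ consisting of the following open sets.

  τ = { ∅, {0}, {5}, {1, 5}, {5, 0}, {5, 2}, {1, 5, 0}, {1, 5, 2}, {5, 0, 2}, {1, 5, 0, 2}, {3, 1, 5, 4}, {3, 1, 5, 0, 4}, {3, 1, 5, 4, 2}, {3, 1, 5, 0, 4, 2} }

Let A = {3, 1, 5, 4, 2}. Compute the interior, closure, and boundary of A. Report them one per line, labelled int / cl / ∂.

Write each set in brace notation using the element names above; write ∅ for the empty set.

int(A) = {3, 1, 5, 4, 2}
cl(A)  = {3, 1, 5, 4, 2}
∂A     = ∅

U open, U⊆A: ∅, {5}, {1, 5}, {5, 2}, {1, 5, 2}, {3, 1, 5, 4}, {3, 1, 5, 4, 2}. int(A) = ⋃ = {3, 1, 5, 4, 2}
X∖A={0}, int(X∖A)={0}, hence cl(A)={3, 1, 5, 4, 2}
∂A: remove int from cl → ∅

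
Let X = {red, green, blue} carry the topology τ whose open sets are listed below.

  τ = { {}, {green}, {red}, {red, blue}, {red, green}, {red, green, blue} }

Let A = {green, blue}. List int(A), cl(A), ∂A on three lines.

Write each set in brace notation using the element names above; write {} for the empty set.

int(A) = {green}
cl(A)  = {green, blue}
∂A     = {blue}

interior: largest open inside A is {green} (from {}, {green})
cl via duality: int({red}) = {red}, so X∖{red} = {green, blue}
cl∖int = {blue}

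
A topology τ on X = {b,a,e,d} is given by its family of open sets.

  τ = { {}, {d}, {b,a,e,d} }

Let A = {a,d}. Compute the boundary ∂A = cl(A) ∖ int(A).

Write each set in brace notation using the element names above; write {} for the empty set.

{b,a,e}

open subsets of A: {}, {d}; so int(A) = {d}
closure: X∖int(X∖A) = X∖{} = {b,a,e,d}
∂A = {b,a,e,d} minus {d} = {b,a,e}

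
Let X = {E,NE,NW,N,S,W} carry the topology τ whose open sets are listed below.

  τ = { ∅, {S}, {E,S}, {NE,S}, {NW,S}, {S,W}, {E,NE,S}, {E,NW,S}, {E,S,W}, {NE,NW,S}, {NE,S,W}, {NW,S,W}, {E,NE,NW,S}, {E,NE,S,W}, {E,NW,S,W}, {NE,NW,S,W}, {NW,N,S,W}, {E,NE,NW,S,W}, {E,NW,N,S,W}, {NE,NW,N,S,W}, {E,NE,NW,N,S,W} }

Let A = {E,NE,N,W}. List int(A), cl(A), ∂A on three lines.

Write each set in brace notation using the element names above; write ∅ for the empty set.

U open, U⊆A: ∅. int(A) = ⋃ = ∅
X∖A={NW,S}, int(X∖A)={NW,S}, hence cl(A)={E,NE,N,W}
∂A: remove int from cl → {E,NE,N,W}

int(A) = ∅
cl(A)  = {E,NE,N,W}
∂A     = {E,NE,N,W}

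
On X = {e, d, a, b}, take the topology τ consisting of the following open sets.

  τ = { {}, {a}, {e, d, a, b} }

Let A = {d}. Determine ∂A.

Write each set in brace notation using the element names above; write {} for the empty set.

U open, U⊆A: {}. int(A) = ⋃ = {}
X∖A={e, a, b}, int(X∖A)={a}, hence cl(A)={e, d, b}
∂A: remove int from cl → {e, d, b}

{e, d, b}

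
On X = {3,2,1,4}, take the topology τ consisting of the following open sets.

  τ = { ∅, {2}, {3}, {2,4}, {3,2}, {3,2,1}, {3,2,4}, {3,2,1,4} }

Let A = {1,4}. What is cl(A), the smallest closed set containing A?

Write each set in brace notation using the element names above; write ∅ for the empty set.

closure: X∖int(X∖A) = X∖{3,2} = {1,4}

{1,4}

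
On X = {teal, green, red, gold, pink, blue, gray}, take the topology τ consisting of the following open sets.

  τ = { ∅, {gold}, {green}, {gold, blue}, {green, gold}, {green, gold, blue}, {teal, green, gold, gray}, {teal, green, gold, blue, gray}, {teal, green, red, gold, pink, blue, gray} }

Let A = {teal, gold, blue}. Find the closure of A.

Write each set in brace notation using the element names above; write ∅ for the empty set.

complement {green, red, pink, gray}; its interior {green}; cl(A) = X∖{green} = {teal, red, gold, pink, blue, gray}

{teal, red, gold, pink, blue, gray}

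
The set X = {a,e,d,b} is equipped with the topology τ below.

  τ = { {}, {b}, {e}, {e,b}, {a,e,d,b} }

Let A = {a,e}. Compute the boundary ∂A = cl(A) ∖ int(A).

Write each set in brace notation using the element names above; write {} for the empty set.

interior: largest open inside A is {e} (from {}, {e})
cl via duality: int({d,b}) = {b}, so X∖{b} = {a,e,d}
cl∖int = {a,d}

{a,d}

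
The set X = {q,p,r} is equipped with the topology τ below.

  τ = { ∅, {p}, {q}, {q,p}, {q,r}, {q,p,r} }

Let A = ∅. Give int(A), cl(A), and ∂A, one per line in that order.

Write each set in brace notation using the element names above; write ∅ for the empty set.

int(A) = ∅
cl(A)  = ∅
∂A     = ∅

open subsets of A: ∅; so int(A) = ∅
closure: X∖int(X∖A) = X∖{q,p,r} = ∅
∂A = ∅ minus ∅ = ∅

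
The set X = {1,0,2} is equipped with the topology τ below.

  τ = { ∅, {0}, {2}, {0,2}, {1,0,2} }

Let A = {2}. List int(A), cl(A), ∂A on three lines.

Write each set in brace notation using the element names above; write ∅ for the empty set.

open subsets of A: ∅, {2}; so int(A) = {2}
closure: X∖int(X∖A) = X∖{0} = {1,2}
∂A = {1,2} minus {2} = {1}

int(A) = {2}
cl(A)  = {1,2}
∂A     = {1}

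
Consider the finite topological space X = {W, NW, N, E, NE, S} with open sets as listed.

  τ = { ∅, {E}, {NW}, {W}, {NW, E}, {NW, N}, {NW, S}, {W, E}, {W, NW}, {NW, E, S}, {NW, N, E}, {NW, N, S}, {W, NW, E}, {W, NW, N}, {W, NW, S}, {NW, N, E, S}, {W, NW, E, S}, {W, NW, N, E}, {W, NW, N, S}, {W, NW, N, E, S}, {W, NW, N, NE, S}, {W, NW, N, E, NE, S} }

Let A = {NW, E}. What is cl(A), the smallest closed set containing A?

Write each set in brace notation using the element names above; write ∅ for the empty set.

{NW, N, E, NE, S}

closure: X∖int(X∖A) = X∖{W} = {NW, N, E, NE, S}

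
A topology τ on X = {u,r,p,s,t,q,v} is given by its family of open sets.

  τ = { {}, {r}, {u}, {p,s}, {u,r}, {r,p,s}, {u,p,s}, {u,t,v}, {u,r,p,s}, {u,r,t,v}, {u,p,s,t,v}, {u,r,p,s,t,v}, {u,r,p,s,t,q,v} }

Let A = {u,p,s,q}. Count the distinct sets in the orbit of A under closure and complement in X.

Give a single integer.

8

closure: X∖int(X∖A) = X∖{r} = {u,p,s,t,q,v}
Let k=closure and c=complement:
  1. A     = {u,p,s,q}
  2. kA    = {u,p,s,t,q,v}
  3. cA    = {r,t,v}
  4. ckA   = {r}
  5. kcA   = {r,t,q,v}
  6. kckA  = {r,q}
  7. ckcA  = {u,p,s}
  8. ckckA = {u,p,s,t,v}
— saturated at 8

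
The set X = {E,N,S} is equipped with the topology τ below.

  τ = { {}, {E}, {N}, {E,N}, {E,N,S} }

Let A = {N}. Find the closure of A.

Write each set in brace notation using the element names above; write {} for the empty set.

{N,S}

X∖A={E,S}, int(X∖A)={E}, hence cl(A)={N,S}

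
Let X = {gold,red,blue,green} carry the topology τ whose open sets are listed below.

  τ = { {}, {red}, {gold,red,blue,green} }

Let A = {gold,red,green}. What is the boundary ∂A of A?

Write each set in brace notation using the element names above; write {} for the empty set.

open subsets of A: {}, {red}; so int(A) = {red}
closure: X∖int(X∖A) = X∖{} = {gold,red,blue,green}
∂A = {gold,red,blue,green} minus {red} = {gold,blue,green}

{gold,blue,green}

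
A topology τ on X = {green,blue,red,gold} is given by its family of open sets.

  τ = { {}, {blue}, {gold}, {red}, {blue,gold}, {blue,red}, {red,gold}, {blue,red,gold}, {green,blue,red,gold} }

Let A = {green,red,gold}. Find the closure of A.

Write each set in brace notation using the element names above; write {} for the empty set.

closure: X∖int(X∖A) = X∖{blue} = {green,red,gold}

{green,red,gold}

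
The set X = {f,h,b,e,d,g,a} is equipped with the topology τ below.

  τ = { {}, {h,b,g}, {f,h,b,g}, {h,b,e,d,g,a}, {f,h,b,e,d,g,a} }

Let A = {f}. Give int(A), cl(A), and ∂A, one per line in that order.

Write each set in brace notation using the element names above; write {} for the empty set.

interior: largest open inside A is {} (from {})
cl via duality: int({h,b,e,d,g,a}) = {h,b,e,d,g,a}, so X∖{h,b,e,d,g,a} = {f}
cl∖int = {f}

int(A) = {}
cl(A)  = {f}
∂A     = {f}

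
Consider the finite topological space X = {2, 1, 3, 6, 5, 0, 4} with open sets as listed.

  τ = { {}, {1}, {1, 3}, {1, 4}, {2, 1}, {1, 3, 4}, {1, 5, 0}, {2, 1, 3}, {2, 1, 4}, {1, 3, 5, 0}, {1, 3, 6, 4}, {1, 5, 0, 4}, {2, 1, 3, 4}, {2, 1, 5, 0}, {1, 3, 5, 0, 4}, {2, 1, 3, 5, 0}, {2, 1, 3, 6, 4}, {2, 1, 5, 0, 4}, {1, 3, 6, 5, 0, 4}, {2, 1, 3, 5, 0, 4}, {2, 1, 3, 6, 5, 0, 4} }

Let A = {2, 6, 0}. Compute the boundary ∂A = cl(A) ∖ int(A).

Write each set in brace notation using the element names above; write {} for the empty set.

interior: largest open inside A is {} (from {})
cl via duality: int({1, 3, 5, 4}) = {1, 3, 4}, so X∖{1, 3, 4} = {2, 6, 5, 0}
cl∖int = {2, 6, 5, 0}

{2, 6, 5, 0}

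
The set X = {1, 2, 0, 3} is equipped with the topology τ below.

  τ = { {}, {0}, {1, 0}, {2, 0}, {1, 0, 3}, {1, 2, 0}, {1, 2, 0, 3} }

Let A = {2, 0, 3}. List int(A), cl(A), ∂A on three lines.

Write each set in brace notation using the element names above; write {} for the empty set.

int(A) = {2, 0}
cl(A)  = {1, 2, 0, 3}
∂A     = {1, 3}

open subsets of A: {}, {0}, {2, 0}; so int(A) = {2, 0}
closure: X∖int(X∖A) = X∖{} = {1, 2, 0, 3}
∂A = {1, 2, 0, 3} minus {2, 0} = {1, 3}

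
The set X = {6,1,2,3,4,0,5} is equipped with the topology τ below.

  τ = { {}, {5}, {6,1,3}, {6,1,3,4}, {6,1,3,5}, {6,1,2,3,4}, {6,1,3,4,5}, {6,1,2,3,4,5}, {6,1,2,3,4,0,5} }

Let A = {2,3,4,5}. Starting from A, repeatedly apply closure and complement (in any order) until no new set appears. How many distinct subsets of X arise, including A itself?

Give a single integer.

8

complement {6,1,0}; its interior {}; cl(A) = X∖{} = {6,1,2,3,4,0,5}
With k = closure, c = complement:
  1. A     = {2,3,4,5}
  2. kA    = {6,1,2,3,4,0,5}
  3. cA    = {6,1,0}
  4. ckA   = {}
  5. kcA   = {6,1,2,3,4,0}
  6. ckcA  = {5}
  7. kckcA = {0,5}
  8. ckckcA = {6,1,2,3,4}
k, c of each give nothing new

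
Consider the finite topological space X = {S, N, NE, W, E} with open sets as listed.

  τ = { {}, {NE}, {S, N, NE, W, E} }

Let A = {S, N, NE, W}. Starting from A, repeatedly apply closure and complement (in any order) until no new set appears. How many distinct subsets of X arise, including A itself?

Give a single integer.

X∖A={E}, int(X∖A)={}, hence cl(A)={S, N, NE, W, E}
Orbit (k=closure, c=complement):
  1. A     = {S, N, NE, W}
  2. kA    = {S, N, NE, W, E}
  3. cA    = {E}
  4. ckA   = {}
  5. kcA   = {S, N, W, E}
  6. ckcA  = {NE}
(closed under both — stop)

6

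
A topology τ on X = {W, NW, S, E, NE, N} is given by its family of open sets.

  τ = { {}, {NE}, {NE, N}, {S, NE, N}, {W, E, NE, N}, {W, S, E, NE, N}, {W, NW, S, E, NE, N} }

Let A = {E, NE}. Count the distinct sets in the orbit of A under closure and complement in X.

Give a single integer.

closure: X∖int(X∖A) = X∖{} = {W, NW, S, E, NE, N}
Let k=closure and c=complement:
  1. A     = {E, NE}
  2. kA    = {W, NW, S, E, NE, N}
  3. cA    = {W, NW, S, N}
  4. ckA   = {}
  5. kcA   = {W, NW, S, E, N}
  6. ckcA  = {NE}
— saturated at 6

6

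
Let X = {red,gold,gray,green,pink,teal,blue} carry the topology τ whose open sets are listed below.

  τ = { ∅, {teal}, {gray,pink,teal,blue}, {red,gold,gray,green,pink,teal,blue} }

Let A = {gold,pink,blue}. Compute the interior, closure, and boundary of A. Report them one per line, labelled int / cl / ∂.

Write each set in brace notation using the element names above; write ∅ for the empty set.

interior: largest open inside A is ∅ (from ∅)
cl via duality: int({red,gray,green,teal}) = {teal}, so X∖{teal} = {red,gold,gray,green,pink,blue}
cl∖int = {red,gold,gray,green,pink,blue}

int(A) = ∅
cl(A)  = {red,gold,gray,green,pink,blue}
∂A     = {red,gold,gray,green,pink,blue}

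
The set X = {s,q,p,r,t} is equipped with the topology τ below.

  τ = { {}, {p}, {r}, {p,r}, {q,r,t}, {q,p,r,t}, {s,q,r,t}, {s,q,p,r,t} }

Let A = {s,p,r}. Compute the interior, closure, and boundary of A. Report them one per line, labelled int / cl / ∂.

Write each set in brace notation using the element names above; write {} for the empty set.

int(A) = {p,r}
cl(A)  = {s,q,p,r,t}
∂A     = {s,q,t}

interior: largest open inside A is {p,r} (from {}, {r}, {p}, {p,r})
cl via duality: int({q,t}) = {}, so X∖{} = {s,q,p,r,t}
cl∖int = {s,q,t}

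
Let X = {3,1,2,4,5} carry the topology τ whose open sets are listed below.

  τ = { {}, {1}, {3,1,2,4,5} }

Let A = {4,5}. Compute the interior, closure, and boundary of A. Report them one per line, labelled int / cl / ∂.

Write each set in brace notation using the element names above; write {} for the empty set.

int(A) = {}
cl(A)  = {3,2,4,5}
∂A     = {3,2,4,5}

interior: largest open inside A is {} (from {})
cl via duality: int({3,1,2}) = {1}, so X∖{1} = {3,2,4,5}
cl∖int = {3,2,4,5}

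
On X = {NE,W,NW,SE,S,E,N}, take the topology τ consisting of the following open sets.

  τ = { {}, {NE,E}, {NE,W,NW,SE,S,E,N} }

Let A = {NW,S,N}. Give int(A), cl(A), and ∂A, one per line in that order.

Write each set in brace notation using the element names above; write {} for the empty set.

int(A) = {}
cl(A)  = {W,NW,SE,S,N}
∂A     = {W,NW,SE,S,N}

opens ⊆ A: {}; union → int = {}
complement {NE,W,SE,E}; its interior {NE,E}; cl(A) = X∖{NE,E} = {W,NW,SE,S,N}
boundary = {W,NW,SE,S,N} ∖ {} = {W,NW,SE,S,N}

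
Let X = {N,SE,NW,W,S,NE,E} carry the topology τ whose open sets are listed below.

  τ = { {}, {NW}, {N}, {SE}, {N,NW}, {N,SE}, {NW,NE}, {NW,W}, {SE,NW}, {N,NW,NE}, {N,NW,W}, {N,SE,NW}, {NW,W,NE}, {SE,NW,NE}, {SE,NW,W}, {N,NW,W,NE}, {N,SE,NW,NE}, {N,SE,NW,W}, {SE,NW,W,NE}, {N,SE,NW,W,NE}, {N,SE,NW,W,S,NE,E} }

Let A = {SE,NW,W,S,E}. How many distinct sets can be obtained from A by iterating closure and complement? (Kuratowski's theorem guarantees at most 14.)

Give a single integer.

closure: X∖int(X∖A) = X∖{N} = {SE,NW,W,S,NE,E}
Let k=closure and c=complement:
  1. A     = {SE,NW,W,S,E}
  2. kA    = {SE,NW,W,S,NE,E}
  3. cA    = {N,NE}
  4. ckA   = {N}
  5. kcA   = {N,S,NE,E}
  6. kckA  = {N,S,E}
  7. ckcA  = {SE,NW,W}
  8. ckckA = {SE,NW,W,NE}
— saturated at 8

8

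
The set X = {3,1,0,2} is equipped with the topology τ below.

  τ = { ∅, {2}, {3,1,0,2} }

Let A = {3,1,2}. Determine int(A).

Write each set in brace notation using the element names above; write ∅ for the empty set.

U open, U⊆A: ∅, {2}. int(A) = ⋃ = {2}

{2}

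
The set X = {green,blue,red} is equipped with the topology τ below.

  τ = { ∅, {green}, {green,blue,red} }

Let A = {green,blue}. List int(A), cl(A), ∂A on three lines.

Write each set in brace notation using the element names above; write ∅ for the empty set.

opens ⊆ A: ∅, {green}; union → int = {green}
complement {red}; its interior ∅; cl(A) = X∖∅ = {green,blue,red}
boundary = {green,blue,red} ∖ {green} = {blue,red}

int(A) = {green}
cl(A)  = {green,blue,red}
∂A     = {blue,red}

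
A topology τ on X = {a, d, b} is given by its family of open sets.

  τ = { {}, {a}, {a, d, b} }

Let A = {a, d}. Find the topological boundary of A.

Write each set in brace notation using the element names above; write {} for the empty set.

{d, b}

opens ⊆ A: {}, {a}; union → int = {a}
complement {b}; its interior {}; cl(A) = X∖{} = {a, d, b}
boundary = {a, d, b} ∖ {a} = {d, b}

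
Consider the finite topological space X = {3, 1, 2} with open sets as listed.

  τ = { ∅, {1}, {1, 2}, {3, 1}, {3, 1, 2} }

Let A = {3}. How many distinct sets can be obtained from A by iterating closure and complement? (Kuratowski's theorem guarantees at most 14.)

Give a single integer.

4

complement {1, 2}; its interior {1, 2}; cl(A) = X∖{1, 2} = {3}
With k = closure, c = complement:
  1. A     = {3}
  2. cA    = {1, 2}
  3. kcA   = {3, 1, 2}
  4. ckcA  = ∅
k, c of each give nothing new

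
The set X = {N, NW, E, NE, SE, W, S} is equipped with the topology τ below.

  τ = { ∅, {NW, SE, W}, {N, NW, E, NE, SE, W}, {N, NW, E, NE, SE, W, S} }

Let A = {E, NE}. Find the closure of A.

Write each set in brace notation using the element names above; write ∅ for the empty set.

{N, E, NE, S}

closure: X∖int(X∖A) = X∖{NW, SE, W} = {N, E, NE, S}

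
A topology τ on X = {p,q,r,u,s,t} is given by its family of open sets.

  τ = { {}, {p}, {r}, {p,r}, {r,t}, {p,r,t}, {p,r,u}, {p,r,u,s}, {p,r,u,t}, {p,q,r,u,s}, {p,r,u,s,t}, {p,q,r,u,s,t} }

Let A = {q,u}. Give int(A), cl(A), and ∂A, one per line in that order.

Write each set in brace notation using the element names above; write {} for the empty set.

open subsets of A: {}; so int(A) = {}
closure: X∖int(X∖A) = X∖{p,r,t} = {q,u,s}
∂A = {q,u,s} minus {} = {q,u,s}

int(A) = {}
cl(A)  = {q,u,s}
∂A     = {q,u,s}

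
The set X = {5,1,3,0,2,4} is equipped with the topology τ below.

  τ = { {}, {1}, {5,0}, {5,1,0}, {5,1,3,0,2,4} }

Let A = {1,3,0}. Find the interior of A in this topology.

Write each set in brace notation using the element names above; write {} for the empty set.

opens ⊆ A: {}, {1}; union → int = {1}

{1}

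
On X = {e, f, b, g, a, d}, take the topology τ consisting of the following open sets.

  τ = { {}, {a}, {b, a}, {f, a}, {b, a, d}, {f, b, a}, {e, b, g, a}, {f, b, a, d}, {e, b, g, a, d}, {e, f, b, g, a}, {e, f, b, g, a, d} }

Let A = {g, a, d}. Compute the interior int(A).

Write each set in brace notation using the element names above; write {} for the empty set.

opens ⊆ A: {}, {a}; union → int = {a}

{a}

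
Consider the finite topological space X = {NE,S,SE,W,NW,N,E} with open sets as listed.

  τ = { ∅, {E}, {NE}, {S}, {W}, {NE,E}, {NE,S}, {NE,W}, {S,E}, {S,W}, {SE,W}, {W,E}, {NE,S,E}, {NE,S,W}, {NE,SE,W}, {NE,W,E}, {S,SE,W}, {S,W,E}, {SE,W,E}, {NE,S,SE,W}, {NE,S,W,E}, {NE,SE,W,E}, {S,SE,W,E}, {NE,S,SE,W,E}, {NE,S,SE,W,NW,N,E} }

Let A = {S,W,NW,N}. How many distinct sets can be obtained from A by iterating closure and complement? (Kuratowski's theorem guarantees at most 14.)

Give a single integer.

8

cl via duality: int({NE,SE,E}) = {NE,E}, so X∖{NE,E} = {S,SE,W,NW,N}
Write k for closure, c for complement:
  1. A     = {S,W,NW,N}
  2. kA    = {S,SE,W,NW,N}
  3. cA    = {NE,SE,E}
  4. ckA   = {NE,E}
  5. kcA   = {NE,SE,NW,N,E}
  6. kckA  = {NE,NW,N,E}
  7. ckcA  = {S,W}
  8. ckckA = {S,SE,W}
applying k or c yields no new set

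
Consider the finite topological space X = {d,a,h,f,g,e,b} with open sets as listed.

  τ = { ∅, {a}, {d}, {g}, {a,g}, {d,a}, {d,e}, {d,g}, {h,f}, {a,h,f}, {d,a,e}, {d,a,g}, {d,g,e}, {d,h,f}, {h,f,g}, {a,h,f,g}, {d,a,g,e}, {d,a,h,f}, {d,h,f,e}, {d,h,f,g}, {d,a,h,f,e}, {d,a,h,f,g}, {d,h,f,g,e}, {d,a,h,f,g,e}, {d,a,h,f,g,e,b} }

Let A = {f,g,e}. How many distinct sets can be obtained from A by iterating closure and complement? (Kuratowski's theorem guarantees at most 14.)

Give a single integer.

12

complement {d,a,h,b}; its interior {d,a}; cl(A) = X∖{d,a} = {h,f,g,e,b}
With k = closure, c = complement:
  1. A     = {f,g,e}
  2. kA    = {h,f,g,e,b}
  3. cA    = {d,a,h,b}
  4. ckA   = {d,a}
  5. kcA   = {d,a,h,f,e,b}
  6. kckA  = {d,a,e,b}
  7. ckcA  = {g}
  8. ckckA = {h,f,g}
  9. kckcA = {g,b}
  10. kckckA = {h,f,g,b}
  11. ckckcA = {d,a,h,f,e}
  12. ckckckA = {d,a,e}
k, c of each give nothing new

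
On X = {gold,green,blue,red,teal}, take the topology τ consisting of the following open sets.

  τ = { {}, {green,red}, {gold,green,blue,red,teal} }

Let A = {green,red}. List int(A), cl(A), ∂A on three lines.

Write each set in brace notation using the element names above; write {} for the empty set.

U open, U⊆A: {}, {green,red}. int(A) = ⋃ = {green,red}
X∖A={gold,blue,teal}, int(X∖A)={}, hence cl(A)={gold,green,blue,red,teal}
∂A: remove int from cl → {gold,blue,teal}

int(A) = {green,red}
cl(A)  = {gold,green,blue,red,teal}
∂A     = {gold,blue,teal}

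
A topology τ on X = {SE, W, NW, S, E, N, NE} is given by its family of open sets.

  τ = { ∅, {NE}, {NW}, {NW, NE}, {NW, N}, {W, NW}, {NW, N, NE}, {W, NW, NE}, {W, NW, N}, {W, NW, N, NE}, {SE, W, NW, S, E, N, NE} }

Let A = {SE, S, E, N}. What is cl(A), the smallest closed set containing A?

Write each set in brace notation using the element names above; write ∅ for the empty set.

closure: X∖int(X∖A) = X∖{W, NW, NE} = {SE, S, E, N}

{SE, S, E, N}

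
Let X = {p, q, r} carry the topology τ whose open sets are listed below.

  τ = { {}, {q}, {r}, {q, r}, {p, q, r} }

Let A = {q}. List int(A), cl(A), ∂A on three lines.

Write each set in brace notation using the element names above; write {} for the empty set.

open subsets of A: {}, {q}; so int(A) = {q}
closure: X∖int(X∖A) = X∖{r} = {p, q}
∂A = {p, q} minus {q} = {p}

int(A) = {q}
cl(A)  = {p, q}
∂A     = {p}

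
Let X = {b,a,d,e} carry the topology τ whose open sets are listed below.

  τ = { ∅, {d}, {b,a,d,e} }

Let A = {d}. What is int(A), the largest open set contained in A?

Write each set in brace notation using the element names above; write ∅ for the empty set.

opens ⊆ A: ∅, {d}; union → int = {d}

{d}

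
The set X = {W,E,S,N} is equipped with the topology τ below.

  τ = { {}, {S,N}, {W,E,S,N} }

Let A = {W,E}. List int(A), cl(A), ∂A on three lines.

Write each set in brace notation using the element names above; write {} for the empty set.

int(A) = {}
cl(A)  = {W,E}
∂A     = {W,E}

interior: largest open inside A is {} (from {})
cl via duality: int({S,N}) = {S,N}, so X∖{S,N} = {W,E}
cl∖int = {W,E}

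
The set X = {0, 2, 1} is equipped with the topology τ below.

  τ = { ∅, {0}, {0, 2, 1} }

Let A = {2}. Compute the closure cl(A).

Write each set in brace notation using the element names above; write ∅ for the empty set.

complement {0, 1}; its interior {0}; cl(A) = X∖{0} = {2, 1}

{2, 1}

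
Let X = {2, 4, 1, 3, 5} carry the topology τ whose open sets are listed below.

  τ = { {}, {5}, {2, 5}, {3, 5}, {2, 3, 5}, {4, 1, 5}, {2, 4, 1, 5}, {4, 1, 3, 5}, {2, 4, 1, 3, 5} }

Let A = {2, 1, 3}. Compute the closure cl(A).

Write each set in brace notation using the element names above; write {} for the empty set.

complement {4, 5}; its interior {5}; cl(A) = X∖{5} = {2, 4, 1, 3}

{2, 4, 1, 3}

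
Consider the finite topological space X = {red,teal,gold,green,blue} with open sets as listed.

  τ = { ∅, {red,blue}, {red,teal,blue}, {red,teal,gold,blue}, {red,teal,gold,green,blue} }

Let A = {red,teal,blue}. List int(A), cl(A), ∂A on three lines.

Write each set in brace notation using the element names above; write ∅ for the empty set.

opens ⊆ A: ∅, {red,blue}, {red,teal,blue}; union → int = {red,teal,blue}
complement {gold,green}; its interior ∅; cl(A) = X∖∅ = {red,teal,gold,green,blue}
boundary = {red,teal,gold,green,blue} ∖ {red,teal,blue} = {gold,green}

int(A) = {red,teal,blue}
cl(A)  = {red,teal,gold,green,blue}
∂A     = {gold,green}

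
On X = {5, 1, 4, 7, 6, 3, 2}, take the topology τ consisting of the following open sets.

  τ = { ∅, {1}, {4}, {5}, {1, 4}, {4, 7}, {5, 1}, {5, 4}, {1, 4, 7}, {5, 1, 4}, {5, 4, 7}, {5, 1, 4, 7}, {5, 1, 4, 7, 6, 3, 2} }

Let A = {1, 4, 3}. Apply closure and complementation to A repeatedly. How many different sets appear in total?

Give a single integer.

8

complement {5, 7, 6, 2}; its interior {5}; cl(A) = X∖{5} = {1, 4, 7, 6, 3, 2}
With k = closure, c = complement:
  1. A     = {1, 4, 3}
  2. kA    = {1, 4, 7, 6, 3, 2}
  3. cA    = {5, 7, 6, 2}
  4. ckA   = {5}
  5. kcA   = {5, 7, 6, 3, 2}
  6. kckA  = {5, 6, 3, 2}
  7. ckcA  = {1, 4}
  8. ckckA = {1, 4, 7}
k, c of each give nothing new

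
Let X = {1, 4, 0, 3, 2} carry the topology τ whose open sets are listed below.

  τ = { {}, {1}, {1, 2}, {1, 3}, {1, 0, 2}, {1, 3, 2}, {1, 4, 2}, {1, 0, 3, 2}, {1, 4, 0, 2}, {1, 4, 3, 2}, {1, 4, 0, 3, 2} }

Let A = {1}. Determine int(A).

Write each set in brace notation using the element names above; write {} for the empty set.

U open, U⊆A: {}, {1}. int(A) = ⋃ = {1}

{1}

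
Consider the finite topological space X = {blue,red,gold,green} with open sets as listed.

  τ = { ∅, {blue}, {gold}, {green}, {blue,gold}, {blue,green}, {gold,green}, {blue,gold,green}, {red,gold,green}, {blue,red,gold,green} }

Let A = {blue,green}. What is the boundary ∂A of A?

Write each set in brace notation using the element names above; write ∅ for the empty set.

open subsets of A: ∅, {green}, {blue}, {blue,green}; so int(A) = {blue,green}
closure: X∖int(X∖A) = X∖{gold} = {blue,red,green}
∂A = {blue,red,green} minus {blue,green} = {red}

{red}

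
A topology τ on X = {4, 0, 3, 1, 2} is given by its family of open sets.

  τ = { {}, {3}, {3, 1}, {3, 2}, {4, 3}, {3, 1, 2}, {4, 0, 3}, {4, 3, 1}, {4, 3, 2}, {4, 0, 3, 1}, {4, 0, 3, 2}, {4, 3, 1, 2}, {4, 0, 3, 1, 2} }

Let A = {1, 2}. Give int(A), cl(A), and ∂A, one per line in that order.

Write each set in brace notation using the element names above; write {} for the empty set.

int(A) = {}
cl(A)  = {1, 2}
∂A     = {1, 2}

U open, U⊆A: {}. int(A) = ⋃ = {}
X∖A={4, 0, 3}, int(X∖A)={4, 0, 3}, hence cl(A)={1, 2}
∂A: remove int from cl → {1, 2}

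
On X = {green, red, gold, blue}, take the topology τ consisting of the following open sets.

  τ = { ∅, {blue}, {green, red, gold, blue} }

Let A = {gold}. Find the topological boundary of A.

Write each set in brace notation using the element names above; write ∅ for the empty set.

{green, red, gold}

U open, U⊆A: ∅. int(A) = ⋃ = ∅
X∖A={green, red, blue}, int(X∖A)={blue}, hence cl(A)={green, red, gold}
∂A: remove int from cl → {green, red, gold}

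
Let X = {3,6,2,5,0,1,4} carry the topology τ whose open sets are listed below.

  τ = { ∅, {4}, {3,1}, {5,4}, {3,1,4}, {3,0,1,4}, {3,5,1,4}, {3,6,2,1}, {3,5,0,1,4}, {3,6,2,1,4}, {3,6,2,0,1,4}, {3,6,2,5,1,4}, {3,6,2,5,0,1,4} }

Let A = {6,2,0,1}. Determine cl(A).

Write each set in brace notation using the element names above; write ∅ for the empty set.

cl via duality: int({3,5,4}) = {5,4}, so X∖{5,4} = {3,6,2,0,1}

{3,6,2,0,1}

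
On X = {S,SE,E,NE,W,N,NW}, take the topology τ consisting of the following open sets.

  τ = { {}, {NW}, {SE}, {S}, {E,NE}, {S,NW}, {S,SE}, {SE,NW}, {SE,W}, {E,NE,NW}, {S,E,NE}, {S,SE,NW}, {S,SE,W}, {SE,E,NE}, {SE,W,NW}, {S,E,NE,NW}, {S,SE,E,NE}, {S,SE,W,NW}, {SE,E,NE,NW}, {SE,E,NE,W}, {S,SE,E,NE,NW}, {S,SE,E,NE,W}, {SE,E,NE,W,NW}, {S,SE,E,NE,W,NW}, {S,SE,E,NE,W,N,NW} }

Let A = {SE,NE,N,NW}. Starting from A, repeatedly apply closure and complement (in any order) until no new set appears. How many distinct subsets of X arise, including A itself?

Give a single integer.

12

closure: X∖int(X∖A) = X∖{S} = {SE,E,NE,W,N,NW}
Let k=closure and c=complement:
  1. A     = {SE,NE,N,NW}
  2. kA    = {SE,E,NE,W,N,NW}
  3. cA    = {S,E,W}
  4. ckA   = {S}
  5. kcA   = {S,E,NE,W,N}
  6. kckA  = {S,N}
  7. ckcA  = {SE,NW}
  8. ckckA = {SE,E,NE,W,NW}
  9. kckcA = {SE,W,N,NW}
  10. ckckcA = {S,E,NE}
  11. kckckcA = {S,E,NE,N}
  12. ckckckcA = {SE,W,NW}
— saturated at 12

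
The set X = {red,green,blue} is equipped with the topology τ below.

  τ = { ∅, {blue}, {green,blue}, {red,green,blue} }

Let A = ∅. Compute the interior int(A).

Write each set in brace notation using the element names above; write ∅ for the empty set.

interior: largest open inside A is ∅ (from ∅)

∅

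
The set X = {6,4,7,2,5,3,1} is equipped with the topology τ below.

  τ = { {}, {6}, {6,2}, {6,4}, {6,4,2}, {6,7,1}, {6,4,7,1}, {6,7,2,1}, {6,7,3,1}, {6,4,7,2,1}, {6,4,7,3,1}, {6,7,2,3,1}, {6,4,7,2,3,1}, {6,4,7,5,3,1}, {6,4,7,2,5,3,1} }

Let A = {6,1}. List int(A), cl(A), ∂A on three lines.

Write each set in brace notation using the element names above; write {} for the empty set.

open subsets of A: {}, {6}; so int(A) = {6}
closure: X∖int(X∖A) = X∖{} = {6,4,7,2,5,3,1}
∂A = {6,4,7,2,5,3,1} minus {6} = {4,7,2,5,3,1}

int(A) = {6}
cl(A)  = {6,4,7,2,5,3,1}
∂A     = {4,7,2,5,3,1}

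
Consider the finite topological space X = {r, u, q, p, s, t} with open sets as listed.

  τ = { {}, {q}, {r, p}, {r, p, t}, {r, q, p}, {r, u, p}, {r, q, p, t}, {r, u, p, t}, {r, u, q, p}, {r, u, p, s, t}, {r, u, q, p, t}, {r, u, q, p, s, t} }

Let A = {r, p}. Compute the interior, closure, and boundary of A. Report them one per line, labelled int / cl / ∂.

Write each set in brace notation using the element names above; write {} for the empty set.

int(A) = {r, p}
cl(A)  = {r, u, p, s, t}
∂A     = {u, s, t}

opens ⊆ A: {}, {r, p}; union → int = {r, p}
complement {u, q, s, t}; its interior {q}; cl(A) = X∖{q} = {r, u, p, s, t}
boundary = {r, u, p, s, t} ∖ {r, p} = {u, s, t}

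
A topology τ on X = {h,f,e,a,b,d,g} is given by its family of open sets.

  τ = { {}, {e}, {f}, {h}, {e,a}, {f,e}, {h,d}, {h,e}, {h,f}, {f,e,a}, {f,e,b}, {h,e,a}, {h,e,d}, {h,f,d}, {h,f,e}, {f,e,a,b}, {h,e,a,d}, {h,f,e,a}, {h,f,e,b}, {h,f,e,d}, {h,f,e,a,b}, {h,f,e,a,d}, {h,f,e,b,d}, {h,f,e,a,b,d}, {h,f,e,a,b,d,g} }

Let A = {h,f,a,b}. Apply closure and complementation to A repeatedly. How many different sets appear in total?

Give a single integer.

closure: X∖int(X∖A) = X∖{e} = {h,f,a,b,d,g}
Let k=closure and c=complement:
  1. A     = {h,f,a,b}
  2. kA    = {h,f,a,b,d,g}
  3. cA    = {e,d,g}
  4. ckA   = {e}
  5. kcA   = {e,a,b,d,g}
  6. kckA  = {e,a,b,g}
  7. ckcA  = {h,f}
  8. ckckA = {h,f,d}
  9. kckcA = {h,f,b,d,g}
  10. ckckcA = {e,a}
— saturated at 10

10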